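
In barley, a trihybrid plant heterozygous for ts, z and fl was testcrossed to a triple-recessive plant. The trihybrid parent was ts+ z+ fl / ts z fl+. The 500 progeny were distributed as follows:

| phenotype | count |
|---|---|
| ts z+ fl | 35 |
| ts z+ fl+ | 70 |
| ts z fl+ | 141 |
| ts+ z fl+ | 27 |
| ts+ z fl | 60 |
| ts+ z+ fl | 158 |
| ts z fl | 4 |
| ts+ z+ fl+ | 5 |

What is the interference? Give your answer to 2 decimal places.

0.54

The two rarest classes, ts+ z+ fl+ and ts z fl, are the double crossovers. Comparing them with the parentals, only the fl allele has switched, so fl is the middle locus and the order is ts – fl – z.
ts–fl: (62 + 9)/500 = 0.1420; fl–z: (130 + 9)/500 = 0.2780.
Expected DCO frequency = 0.1420 × 0.2780 ≈ 0.03948; observed = 9/500 ≈ 0.01800.
Coefficient of coincidence = 0.01800/0.03948 ≈ 0.46; interference = 1 − 0.46 = 0.54.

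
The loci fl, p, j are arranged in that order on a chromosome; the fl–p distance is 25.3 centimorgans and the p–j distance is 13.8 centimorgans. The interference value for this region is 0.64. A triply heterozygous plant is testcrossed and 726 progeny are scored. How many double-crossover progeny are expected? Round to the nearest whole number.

9

Map distances give recombination frequencies of 0.253 and 0.138 for the two intervals.
With interference 0.64 (so coincidence = 0.36), expected double-crossover frequency = 0.253 × 0.138 × 0.36 = 0.01257.
Expected number = 0.01257 × 726 = 9.13 ≈ 9.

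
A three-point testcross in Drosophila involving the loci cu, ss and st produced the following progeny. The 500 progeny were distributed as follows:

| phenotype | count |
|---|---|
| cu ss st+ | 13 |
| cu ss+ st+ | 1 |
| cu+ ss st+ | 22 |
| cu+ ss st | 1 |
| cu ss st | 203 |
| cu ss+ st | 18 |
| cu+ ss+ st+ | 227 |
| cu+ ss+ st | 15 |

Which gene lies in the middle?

cu

The two most frequent reciprocal classes, cu ss st and cu+ ss+ st+, are the parental types, so the F1 was cu ss st / cu+ ss+ st+.
The two rarest classes, cu+ ss st and cu ss+ st+, are the double crossovers. Comparing them with the parentals, only the cu allele has switched, so cu is the middle locus and the order is st – cu – ss.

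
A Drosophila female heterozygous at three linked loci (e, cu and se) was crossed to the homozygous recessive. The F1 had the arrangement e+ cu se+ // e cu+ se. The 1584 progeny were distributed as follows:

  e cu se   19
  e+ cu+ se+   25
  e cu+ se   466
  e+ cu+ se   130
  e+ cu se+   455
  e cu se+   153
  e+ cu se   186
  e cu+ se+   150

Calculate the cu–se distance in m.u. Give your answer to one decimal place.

24.0 m.u.

The two rarest classes, e+ cu+ se+ and e cu se, are the double crossovers. Comparing them with the parentals, only the cu allele has switched, so cu is the middle locus and the order is e – cu – se.
Crossovers in the cu–se interval produce the single-crossover classes e+ cu se and e cu+ se+ (186 + 150 = 336) plus the double crossovers (44).
RF(cu–se) = (336 + 44) / 1584 = 380/1584 = 0.2399 → 24.0 m.u.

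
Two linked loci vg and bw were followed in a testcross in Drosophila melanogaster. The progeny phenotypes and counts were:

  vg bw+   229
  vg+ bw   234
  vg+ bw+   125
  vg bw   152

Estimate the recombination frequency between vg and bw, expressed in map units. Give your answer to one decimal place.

37.4 map units

The two most frequent classes, vg+ bw (234) and vg bw+ (229), are the parental types, so the F1 was vg+ bw / vg bw+.
The recombinant classes are vg+ bw+ and vg bw: 125 + 152 = 277.
Recombination frequency = 277/740 = 0.3743 ≈ 37.4%, i.e. 37.4 map units.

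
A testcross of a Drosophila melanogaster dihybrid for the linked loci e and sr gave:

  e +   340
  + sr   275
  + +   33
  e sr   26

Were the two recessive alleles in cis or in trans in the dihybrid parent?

trans

The two most frequent classes are + sr (275) and e + (340); these are the parental (non-recombinant) types.
So the F1 carried + sr on one chromosome and e + on the other — the recessive alleles are on opposite chromosomes (trans / repulsion).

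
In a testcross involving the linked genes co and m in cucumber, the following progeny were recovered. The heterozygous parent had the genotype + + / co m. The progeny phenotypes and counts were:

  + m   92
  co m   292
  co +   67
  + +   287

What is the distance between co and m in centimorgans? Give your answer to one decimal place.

The recombinant classes are + m and co +: 92 + 67 = 159.
Recombination frequency = 159/738 = 0.2154 ≈ 21.5%, i.e. 21.5 centimorgans.

21.5 centimorgans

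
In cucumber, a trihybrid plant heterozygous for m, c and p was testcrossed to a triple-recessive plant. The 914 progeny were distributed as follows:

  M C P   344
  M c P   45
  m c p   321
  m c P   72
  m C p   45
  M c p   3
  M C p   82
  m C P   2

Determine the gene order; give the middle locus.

The two most frequent reciprocal classes, M C P and m c p, are the parental types, so the F1 was M C P / m c p.
The two rarest classes, m C P and M c p, are the double crossovers. Comparing them with the parentals, only the m allele has switched, so m is the middle locus and the order is p – m – c.

m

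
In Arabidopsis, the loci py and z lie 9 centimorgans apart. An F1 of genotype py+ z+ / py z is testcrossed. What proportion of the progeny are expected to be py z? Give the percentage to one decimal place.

45.5%

A map distance of 9 centimorgans corresponds to a recombination frequency of 0.090.
The F1 is py+ z+ / py z, so py z is a parental gamete class with expected frequency (1 − r)/2 = 0.910/2 = 0.4550.
That is 0.4550 = 45.5% of the progeny.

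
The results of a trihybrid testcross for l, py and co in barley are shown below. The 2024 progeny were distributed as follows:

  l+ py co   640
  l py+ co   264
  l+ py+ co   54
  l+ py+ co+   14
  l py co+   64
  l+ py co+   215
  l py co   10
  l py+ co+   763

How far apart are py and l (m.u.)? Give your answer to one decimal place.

7.0 m.u.

The two most frequent reciprocal classes, l py+ co+ and l+ py co, are the parental types, so the F1 was l py+ co+ / l+ py co.
The two rarest classes, l+ py+ co+ and l py co, are the double crossovers. Comparing them with the parentals, only the l allele has switched, so l is the middle locus and the order is py – l – co.
Crossovers in the py–l interval produce the single-crossover classes l py co+ and l+ py+ co (64 + 54 = 118) plus the double crossovers (24).
RF(py–l) = (118 + 24) / 2024 = 142/2024 = 0.0702 → 7.0 m.u.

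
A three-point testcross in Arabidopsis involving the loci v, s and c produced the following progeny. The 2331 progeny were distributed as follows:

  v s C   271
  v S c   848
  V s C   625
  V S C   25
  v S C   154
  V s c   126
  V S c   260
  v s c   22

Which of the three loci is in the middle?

s

The two most frequent reciprocal classes, v S c and V s C, are the parental types, so the F1 was v S c / V s C.
The two rarest classes, v s c and V S C, are the double crossovers. Comparing them with the parentals, only the s allele has switched, so s is the middle locus and the order is c – s – v.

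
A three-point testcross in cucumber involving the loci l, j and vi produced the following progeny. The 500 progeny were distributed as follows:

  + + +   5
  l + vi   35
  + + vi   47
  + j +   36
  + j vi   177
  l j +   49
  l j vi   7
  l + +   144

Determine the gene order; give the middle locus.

The two most frequent reciprocal classes, l + + and + j vi, are the parental types, so the F1 was l + + / + j vi.
The two rarest classes, + + + and l j vi, are the double crossovers. Comparing them with the parentals, only the l allele has switched, so l is the middle locus and the order is j – l – vi.

l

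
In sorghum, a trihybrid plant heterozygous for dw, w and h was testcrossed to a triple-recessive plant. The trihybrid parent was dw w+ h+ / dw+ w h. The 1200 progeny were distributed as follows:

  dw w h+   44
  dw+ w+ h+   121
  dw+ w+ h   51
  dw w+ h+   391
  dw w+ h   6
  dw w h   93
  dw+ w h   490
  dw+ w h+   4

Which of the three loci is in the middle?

h

The two rarest classes, dw w+ h and dw+ w h+, are the double crossovers. Comparing them with the parentals, only the h allele has switched, so h is the middle locus and the order is dw – h – w.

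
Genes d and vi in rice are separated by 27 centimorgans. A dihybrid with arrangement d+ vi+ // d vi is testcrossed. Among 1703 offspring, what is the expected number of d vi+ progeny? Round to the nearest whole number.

A map distance of 27 centimorgans corresponds to a recombination frequency of 0.270.
The F1 is d+ vi+ / d vi, so d vi+ is a recombinant gamete class with expected frequency r/2 = 0.270/2 = 0.1350.
Expected number = 0.1350 × 1703 = 229.91 ≈ 230.

230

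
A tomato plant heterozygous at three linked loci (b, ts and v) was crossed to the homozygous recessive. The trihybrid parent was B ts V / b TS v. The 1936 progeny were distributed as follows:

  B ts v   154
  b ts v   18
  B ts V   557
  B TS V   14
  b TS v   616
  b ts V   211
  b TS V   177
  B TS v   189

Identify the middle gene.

The two rarest classes, B TS V and b ts v, are the double crossovers. Comparing them with the parentals, only the ts allele has switched, so ts is the middle locus and the order is b – ts – v.

ts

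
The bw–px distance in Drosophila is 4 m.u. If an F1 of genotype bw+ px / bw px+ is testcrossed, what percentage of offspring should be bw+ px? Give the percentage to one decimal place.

48.0%

A map distance of 4 m.u. corresponds to a recombination frequency of 0.040.
The F1 is bw+ px / bw px+, so bw+ px is a parental gamete class with expected frequency (1 − r)/2 = 0.960/2 = 0.4800.
That is 0.4800 = 48.0% of the progeny.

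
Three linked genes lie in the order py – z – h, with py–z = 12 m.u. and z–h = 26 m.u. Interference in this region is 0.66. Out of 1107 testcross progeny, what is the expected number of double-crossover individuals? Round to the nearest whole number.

12

Map distances give recombination frequencies of 0.120 and 0.260 for the two intervals.
With interference 0.66 (so coincidence = 0.34), expected double-crossover frequency = 0.120 × 0.260 × 0.34 = 0.01061.
Expected number = 0.01061 × 1107 = 11.74 ≈ 12.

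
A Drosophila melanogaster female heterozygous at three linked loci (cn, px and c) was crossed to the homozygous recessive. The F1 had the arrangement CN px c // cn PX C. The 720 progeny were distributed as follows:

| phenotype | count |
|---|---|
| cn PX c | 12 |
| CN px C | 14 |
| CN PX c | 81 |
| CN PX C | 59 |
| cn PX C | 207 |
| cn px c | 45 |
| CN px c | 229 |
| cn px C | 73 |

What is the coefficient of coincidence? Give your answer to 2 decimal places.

0.80

The two rarest classes, CN px C and cn PX c, are the double crossovers. Comparing them with the parentals, only the c allele has switched, so c is the middle locus and the order is px – c – cn.
px–c: (154 + 26)/720 = 0.2500; c–cn: (104 + 26)/720 = 0.1806.
Expected DCO frequency = 0.2500 × 0.1806 ≈ 0.04515; observed = 26/720 ≈ 0.03611.
Coefficient of coincidence = 0.03611/0.04515 ≈ 0.80.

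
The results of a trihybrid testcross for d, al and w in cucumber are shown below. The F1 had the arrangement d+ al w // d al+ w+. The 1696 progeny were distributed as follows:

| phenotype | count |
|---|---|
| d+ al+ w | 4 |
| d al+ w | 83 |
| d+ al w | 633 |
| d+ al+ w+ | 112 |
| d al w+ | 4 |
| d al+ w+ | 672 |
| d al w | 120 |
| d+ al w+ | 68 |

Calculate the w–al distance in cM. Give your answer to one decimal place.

The two rarest classes, d+ al+ w and d al w+, are the double crossovers. Comparing them with the parentals, only the al allele has switched, so al is the middle locus and the order is w – al – d.
Crossovers in the w–al interval produce the single-crossover classes d+ al w+ and d al+ w (68 + 83 = 151) plus the double crossovers (8).
RF(w–al) = (151 + 8) / 1696 = 159/1696 = 0.0938 → 9.4 cM.

9.4 cM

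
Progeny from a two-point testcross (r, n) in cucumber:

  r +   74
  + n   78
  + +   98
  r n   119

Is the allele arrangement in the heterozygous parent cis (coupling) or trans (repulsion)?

The two most frequent classes are + + (98) and r n (119); these are the parental (non-recombinant) types.
So the F1 carried + + on one chromosome and r n on the other — the recessive alleles are on the same chromosome (cis / coupling).

cis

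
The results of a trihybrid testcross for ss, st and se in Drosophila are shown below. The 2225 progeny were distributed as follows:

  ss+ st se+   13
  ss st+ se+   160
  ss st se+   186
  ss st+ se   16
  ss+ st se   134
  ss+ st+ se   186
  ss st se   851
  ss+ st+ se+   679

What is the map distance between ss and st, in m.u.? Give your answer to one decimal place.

14.5 m.u.

The two most frequent reciprocal classes, ss+ st+ se+ and ss st se, are the parental types, so the F1 was ss+ st+ se+ / ss st se.
The two rarest classes, ss+ st se+ and ss st+ se, are the double crossovers. Comparing them with the parentals, only the st allele has switched, so st is the middle locus and the order is ss – st – se.
Crossovers in the ss–st interval produce the single-crossover classes ss st+ se+ and ss+ st se (160 + 134 = 294) plus the double crossovers (29).
RF(ss–st) = (294 + 29) / 2225 = 323/2225 = 0.1452 → 14.5 m.u.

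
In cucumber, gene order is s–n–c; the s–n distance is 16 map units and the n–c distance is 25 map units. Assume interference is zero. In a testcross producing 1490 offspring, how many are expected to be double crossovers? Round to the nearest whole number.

60

Map distances give recombination frequencies of 0.160 and 0.250 for the two intervals.
With no interference, expected double-crossover frequency = 0.160 × 0.250 = 0.04000.
Expected number = 0.04000 × 1490 = 59.60 ≈ 60.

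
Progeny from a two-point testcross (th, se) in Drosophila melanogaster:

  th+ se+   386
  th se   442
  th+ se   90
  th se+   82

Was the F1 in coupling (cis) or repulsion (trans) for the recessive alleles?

cis

The two most frequent classes are th+ se+ (386) and th se (442); these are the parental (non-recombinant) types.
So the F1 carried th+ se+ on one chromosome and th se on the other — the recessive alleles are on the same chromosome (cis / coupling).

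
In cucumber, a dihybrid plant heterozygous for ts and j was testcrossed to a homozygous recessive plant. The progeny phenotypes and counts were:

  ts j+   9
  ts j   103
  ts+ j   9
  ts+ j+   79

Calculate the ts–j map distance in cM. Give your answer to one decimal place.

The two most frequent classes, ts+ j+ (79) and ts j (103), are the parental types, so the F1 was ts+ j+ / ts j.
The recombinant classes are ts+ j and ts j+: 9 + 9 = 18.
Recombination frequency = 18/200 = 0.0900 ≈ 9.0%, i.e. 9.0 cM.

9.0 cM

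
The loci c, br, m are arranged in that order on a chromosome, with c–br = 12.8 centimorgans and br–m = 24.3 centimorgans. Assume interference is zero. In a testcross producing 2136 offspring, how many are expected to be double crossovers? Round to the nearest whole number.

66

Map distances give recombination frequencies of 0.128 and 0.243 for the two intervals.
With no interference, expected double-crossover frequency = 0.128 × 0.243 = 0.03110.
Expected number = 0.03110 × 2136 = 66.44 ≈ 66.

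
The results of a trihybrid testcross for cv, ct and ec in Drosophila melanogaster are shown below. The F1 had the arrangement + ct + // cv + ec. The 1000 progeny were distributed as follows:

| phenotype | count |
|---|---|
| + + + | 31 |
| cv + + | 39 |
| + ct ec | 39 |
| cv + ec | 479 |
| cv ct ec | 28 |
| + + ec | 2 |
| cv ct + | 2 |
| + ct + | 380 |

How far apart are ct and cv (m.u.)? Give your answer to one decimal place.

6.3 m.u.

The two rarest classes, cv ct + and + + ec, are the double crossovers. Comparing them with the parentals, only the cv allele has switched, so cv is the middle locus and the order is ct – cv – ec.
Crossovers in the ct–cv interval produce the single-crossover classes + + + and cv ct ec (31 + 28 = 59) plus the double crossovers (4).
RF(ct–cv) = (59 + 4) / 1000 = 63/1000 = 0.0630 → 6.3 m.u.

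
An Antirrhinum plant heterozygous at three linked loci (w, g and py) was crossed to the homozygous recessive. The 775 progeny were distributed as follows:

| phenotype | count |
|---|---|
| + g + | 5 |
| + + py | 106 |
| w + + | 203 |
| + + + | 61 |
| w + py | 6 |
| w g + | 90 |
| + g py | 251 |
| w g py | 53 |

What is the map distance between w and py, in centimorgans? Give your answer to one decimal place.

The two most frequent reciprocal classes, + g py and w + +, are the parental types, so the F1 was + g py / w + +.
The two rarest classes, + g + and w + py, are the double crossovers. Comparing them with the parentals, only the py allele has switched, so py is the middle locus and the order is w – py – g.
Crossovers in the w–py interval produce the single-crossover classes w g py and + + + (53 + 61 = 114) plus the double crossovers (11).
RF(w–py) = (114 + 11) / 775 = 125/775 = 0.1613 → 16.1 centimorgans.

16.1 centimorgans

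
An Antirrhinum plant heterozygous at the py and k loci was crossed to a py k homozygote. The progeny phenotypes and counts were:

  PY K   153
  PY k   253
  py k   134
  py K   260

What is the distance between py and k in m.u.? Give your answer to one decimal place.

The two most frequent classes, PY k (253) and py K (260), are the parental types, so the F1 was PY k / py K.
The recombinant classes are PY K and py k: 153 + 134 = 287.
Recombination frequency = 287/800 = 0.3588 ≈ 35.9%, i.e. 35.9 m.u.

35.9 m.u.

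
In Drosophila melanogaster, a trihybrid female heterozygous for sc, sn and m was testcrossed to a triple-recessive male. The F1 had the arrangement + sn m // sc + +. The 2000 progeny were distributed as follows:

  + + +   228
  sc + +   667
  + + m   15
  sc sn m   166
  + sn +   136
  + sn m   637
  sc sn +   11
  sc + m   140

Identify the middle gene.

The two rarest classes, + + m and sc sn +, are the double crossovers. Comparing them with the parentals, only the sn allele has switched, so sn is the middle locus and the order is m – sn – sc.

sn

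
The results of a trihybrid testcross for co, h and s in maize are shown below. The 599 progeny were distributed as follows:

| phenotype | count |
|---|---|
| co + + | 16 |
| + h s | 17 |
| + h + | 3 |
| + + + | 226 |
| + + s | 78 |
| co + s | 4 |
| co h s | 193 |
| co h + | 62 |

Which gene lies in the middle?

The two most frequent reciprocal classes, co h s and + + +, are the parental types, so the F1 was co h s / + + +.
The two rarest classes, co + s and + h +, are the double crossovers. Comparing them with the parentals, only the h allele has switched, so h is the middle locus and the order is co – h – s.

h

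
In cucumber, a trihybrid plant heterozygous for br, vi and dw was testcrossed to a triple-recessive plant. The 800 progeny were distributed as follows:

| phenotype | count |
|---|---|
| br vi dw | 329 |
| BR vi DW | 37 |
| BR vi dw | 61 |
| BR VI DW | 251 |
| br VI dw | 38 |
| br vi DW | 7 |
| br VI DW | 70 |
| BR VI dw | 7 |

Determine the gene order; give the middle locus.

The two most frequent reciprocal classes, br vi dw and BR VI DW, are the parental types, so the F1 was br vi dw / BR VI DW.
The two rarest classes, br vi DW and BR VI dw, are the double crossovers. Comparing them with the parentals, only the dw allele has switched, so dw is the middle locus and the order is vi – dw – br.

dw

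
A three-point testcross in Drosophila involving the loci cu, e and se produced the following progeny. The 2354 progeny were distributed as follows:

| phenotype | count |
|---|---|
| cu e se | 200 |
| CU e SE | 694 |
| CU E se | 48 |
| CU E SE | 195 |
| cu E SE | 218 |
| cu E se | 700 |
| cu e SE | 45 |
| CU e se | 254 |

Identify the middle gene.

The two most frequent reciprocal classes, cu E se and CU e SE, are the parental types, so the F1 was cu E se / CU e SE.
The two rarest classes, CU E se and cu e SE, are the double crossovers. Comparing them with the parentals, only the cu allele has switched, so cu is the middle locus and the order is se – cu – e.

cu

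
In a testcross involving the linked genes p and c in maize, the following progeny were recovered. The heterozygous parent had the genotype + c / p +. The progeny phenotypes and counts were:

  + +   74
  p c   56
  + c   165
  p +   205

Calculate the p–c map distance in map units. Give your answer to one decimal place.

26.0 map units

The recombinant classes are + + and p c: 74 + 56 = 130.
Recombination frequency = 130/500 = 0.2600 ≈ 26.0%, i.e. 26.0 map units.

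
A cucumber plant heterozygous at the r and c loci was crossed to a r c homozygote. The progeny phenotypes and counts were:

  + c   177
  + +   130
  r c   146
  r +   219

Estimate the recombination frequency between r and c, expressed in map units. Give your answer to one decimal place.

The two most frequent classes, + c (177) and r + (219), are the parental types, so the F1 was + c / r +.
The recombinant classes are + + and r c: 130 + 146 = 276.
Recombination frequency = 276/672 = 0.4107 ≈ 41.1%, i.e. 41.1 map units.

41.1 map units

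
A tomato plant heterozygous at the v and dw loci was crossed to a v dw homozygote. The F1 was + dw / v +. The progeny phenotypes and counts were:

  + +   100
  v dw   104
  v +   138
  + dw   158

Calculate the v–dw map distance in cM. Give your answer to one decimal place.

The recombinant classes are + + and v dw: 100 + 104 = 204.
Recombination frequency = 204/500 = 0.4080 ≈ 40.8%, i.e. 40.8 cM.

40.8 cM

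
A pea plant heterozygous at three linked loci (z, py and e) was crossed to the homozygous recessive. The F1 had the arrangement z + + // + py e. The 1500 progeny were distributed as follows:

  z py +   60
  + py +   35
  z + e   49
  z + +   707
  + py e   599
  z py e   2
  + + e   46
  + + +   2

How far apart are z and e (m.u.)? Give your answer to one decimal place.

The two rarest classes, + + + and z py e, are the double crossovers. Comparing them with the parentals, only the z allele has switched, so z is the middle locus and the order is e – z – py.
Crossovers in the e–z interval produce the single-crossover classes z + e and + py + (49 + 35 = 84) plus the double crossovers (4).
RF(e–z) = (84 + 4) / 1500 = 88/1500 = 0.0587 → 5.9 m.u.

5.9 m.u.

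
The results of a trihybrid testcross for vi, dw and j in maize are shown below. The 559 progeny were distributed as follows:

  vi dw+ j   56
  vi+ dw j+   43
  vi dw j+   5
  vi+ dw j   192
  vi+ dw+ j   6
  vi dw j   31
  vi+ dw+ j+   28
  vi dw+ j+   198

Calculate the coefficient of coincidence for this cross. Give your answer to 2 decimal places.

The two most frequent reciprocal classes, vi dw+ j+ and vi+ dw j, are the parental types, so the F1 was vi dw+ j+ / vi+ dw j.
The two rarest classes, vi dw j+ and vi+ dw+ j, are the double crossovers. Comparing them with the parentals, only the dw allele has switched, so dw is the middle locus and the order is vi – dw – j.
vi–dw: (59 + 11)/559 = 0.1252; dw–j: (99 + 11)/559 = 0.1968.
Expected DCO frequency = 0.1252 × 0.1968 ≈ 0.02464; observed = 11/559 ≈ 0.01968.
Coefficient of coincidence = 0.01968/0.02464 ≈ 0.80.

0.80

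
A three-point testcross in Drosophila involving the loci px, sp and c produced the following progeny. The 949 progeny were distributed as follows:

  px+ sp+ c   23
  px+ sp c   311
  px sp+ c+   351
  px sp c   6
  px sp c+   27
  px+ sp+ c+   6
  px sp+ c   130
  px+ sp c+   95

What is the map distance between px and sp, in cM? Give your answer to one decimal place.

The two most frequent reciprocal classes, px sp+ c+ and px+ sp c, are the parental types, so the F1 was px sp+ c+ / px+ sp c.
The two rarest classes, px+ sp+ c+ and px sp c, are the double crossovers. Comparing them with the parentals, only the px allele has switched, so px is the middle locus and the order is c – px – sp.
Crossovers in the px–sp interval produce the single-crossover classes px sp c+ and px+ sp+ c (27 + 23 = 50) plus the double crossovers (12).
RF(px–sp) = (50 + 12) / 949 = 62/949 = 0.0653 → 6.5 cM.

6.5 cM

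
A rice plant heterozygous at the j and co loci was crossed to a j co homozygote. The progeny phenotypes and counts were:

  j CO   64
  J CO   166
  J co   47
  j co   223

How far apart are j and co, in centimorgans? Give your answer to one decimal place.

The two most frequent classes, J CO (166) and j co (223), are the parental types, so the F1 was J CO / j co.
The recombinant classes are J co and j CO: 47 + 64 = 111.
Recombination frequency = 111/500 = 0.2220 ≈ 22.2%, i.e. 22.2 centimorgans.

22.2 centimorgans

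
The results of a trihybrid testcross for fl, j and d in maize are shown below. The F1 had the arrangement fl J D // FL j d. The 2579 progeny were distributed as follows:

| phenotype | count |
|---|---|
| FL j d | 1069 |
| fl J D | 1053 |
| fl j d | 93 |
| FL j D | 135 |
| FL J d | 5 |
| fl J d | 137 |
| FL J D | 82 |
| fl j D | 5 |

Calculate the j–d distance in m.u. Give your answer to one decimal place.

10.9 m.u.

The two rarest classes, fl j D and FL J d, are the double crossovers. Comparing them with the parentals, only the j allele has switched, so j is the middle locus and the order is d – j – fl.
Crossovers in the d–j interval produce the single-crossover classes fl J d and FL j D (137 + 135 = 272) plus the double crossovers (10).
RF(d–j) = (272 + 10) / 2579 = 282/2579 = 0.1093 → 10.9 m.u.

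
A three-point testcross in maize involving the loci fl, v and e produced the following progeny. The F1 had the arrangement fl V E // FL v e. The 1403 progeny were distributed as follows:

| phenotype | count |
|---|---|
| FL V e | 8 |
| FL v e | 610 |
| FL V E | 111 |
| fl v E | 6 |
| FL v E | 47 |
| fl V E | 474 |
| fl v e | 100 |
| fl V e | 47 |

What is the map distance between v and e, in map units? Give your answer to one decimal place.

7.7 map units

The two rarest classes, fl v E and FL V e, are the double crossovers. Comparing them with the parentals, only the v allele has switched, so v is the middle locus and the order is fl – v – e.
Crossovers in the v–e interval produce the single-crossover classes fl V e and FL v E (47 + 47 = 94) plus the double crossovers (14).
RF(v–e) = (94 + 14) / 1403 = 108/1403 = 0.0770 → 7.7 map units.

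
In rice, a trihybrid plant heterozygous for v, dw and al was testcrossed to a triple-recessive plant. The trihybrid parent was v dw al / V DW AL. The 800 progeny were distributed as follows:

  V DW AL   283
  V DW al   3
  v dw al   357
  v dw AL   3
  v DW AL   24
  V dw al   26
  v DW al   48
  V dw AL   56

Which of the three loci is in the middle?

al

The two rarest classes, v dw AL and V DW al, are the double crossovers. Comparing them with the parentals, only the al allele has switched, so al is the middle locus and the order is dw – al – v.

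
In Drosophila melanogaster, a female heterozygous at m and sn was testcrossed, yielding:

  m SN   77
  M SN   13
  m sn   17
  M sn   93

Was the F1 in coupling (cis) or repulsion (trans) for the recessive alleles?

trans

The two most frequent classes are M sn (93) and m SN (77); these are the parental (non-recombinant) types.
So the F1 carried M sn on one chromosome and m SN on the other — the recessive alleles are on opposite chromosomes (trans / repulsion).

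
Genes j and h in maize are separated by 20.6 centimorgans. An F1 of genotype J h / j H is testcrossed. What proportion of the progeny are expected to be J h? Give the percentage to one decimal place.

39.7%

A map distance of 20.6 centimorgans corresponds to a recombination frequency of 0.206.
The F1 is J h / j H, so J h is a parental gamete class with expected frequency (1 − r)/2 = 0.794/2 = 0.3970.
That is 0.3970 = 39.7% of the progeny.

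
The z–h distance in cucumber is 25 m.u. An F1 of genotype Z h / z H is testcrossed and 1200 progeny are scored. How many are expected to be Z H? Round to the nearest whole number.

A map distance of 25 m.u. corresponds to a recombination frequency of 0.250.
The F1 is Z h / z H, so Z H is a recombinant gamete class with expected frequency r/2 = 0.250/2 = 0.1250.
Expected number = 0.1250 × 1200 = 150.00 ≈ 150.

150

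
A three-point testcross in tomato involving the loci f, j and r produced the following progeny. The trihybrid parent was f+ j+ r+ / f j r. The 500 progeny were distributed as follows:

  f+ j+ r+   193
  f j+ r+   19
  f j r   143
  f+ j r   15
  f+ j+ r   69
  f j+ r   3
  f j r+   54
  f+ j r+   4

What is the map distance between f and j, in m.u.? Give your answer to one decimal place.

The two rarest classes, f+ j r+ and f j+ r, are the double crossovers. Comparing them with the parentals, only the j allele has switched, so j is the middle locus and the order is f – j – r.
Crossovers in the f–j interval produce the single-crossover classes f j+ r+ and f+ j r (19 + 15 = 34) plus the double crossovers (7).
RF(f–j) = (34 + 7) / 500 = 41/500 = 0.0820 → 8.2 m.u.

8.2 m.u.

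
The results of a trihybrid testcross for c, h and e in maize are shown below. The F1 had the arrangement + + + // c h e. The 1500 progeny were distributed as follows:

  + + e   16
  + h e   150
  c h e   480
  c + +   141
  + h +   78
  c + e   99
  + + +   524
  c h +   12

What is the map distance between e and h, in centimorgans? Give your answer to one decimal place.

The two rarest classes, + + e and c h +, are the double crossovers. Comparing them with the parentals, only the e allele has switched, so e is the middle locus and the order is h – e – c.
Crossovers in the h–e interval produce the single-crossover classes + h + and c + e (78 + 99 = 177) plus the double crossovers (28).
RF(h–e) = (177 + 28) / 1500 = 205/1500 = 0.1367 → 13.7 centimorgans.

13.7 centimorgans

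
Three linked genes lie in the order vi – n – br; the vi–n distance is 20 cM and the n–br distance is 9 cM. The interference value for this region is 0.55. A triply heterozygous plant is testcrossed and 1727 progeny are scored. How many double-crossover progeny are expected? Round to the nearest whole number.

14

Map distances give recombination frequencies of 0.200 and 0.090 for the two intervals.
With interference 0.55 (so coincidence = 0.45), expected double-crossover frequency = 0.200 × 0.090 × 0.45 = 0.00810.
Expected number = 0.00810 × 1727 = 13.99 ≈ 14.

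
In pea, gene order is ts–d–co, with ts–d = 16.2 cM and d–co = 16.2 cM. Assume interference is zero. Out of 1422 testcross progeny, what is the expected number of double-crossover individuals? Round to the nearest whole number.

Map distances give recombination frequencies of 0.162 and 0.162 for the two intervals.
With no interference, expected double-crossover frequency = 0.162 × 0.162 = 0.02624.
Expected number = 0.02624 × 1422 = 37.32 ≈ 37.

37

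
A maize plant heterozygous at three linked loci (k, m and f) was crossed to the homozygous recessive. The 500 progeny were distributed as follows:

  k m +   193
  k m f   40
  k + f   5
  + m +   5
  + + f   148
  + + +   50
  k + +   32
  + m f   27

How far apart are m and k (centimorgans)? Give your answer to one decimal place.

The two most frequent reciprocal classes, + + f and k m +, are the parental types, so the F1 was + + f / k m +.
The two rarest classes, k + f and + m +, are the double crossovers. Comparing them with the parentals, only the k allele has switched, so k is the middle locus and the order is m – k – f.
Crossovers in the m–k interval produce the single-crossover classes + m f and k + + (27 + 32 = 59) plus the double crossovers (10).
RF(m–k) = (59 + 10) / 500 = 69/500 = 0.1380 → 13.8 centimorgans.

13.8 centimorgans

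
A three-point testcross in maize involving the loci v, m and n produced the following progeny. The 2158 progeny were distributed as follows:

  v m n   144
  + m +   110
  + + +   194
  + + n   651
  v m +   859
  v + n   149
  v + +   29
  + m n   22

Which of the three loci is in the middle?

m

The two most frequent reciprocal classes, + + n and v m +, are the parental types, so the F1 was + + n / v m +.
The two rarest classes, + m n and v + +, are the double crossovers. Comparing them with the parentals, only the m allele has switched, so m is the middle locus and the order is n – m – v.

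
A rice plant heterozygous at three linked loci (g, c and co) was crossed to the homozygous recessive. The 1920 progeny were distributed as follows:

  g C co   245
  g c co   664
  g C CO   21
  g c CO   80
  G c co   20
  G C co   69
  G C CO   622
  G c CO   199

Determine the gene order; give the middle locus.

The two most frequent reciprocal classes, G C CO and g c co, are the parental types, so the F1 was G C CO / g c co.
The two rarest classes, g C CO and G c co, are the double crossovers. Comparing them with the parentals, only the g allele has switched, so g is the middle locus and the order is c – g – co.

g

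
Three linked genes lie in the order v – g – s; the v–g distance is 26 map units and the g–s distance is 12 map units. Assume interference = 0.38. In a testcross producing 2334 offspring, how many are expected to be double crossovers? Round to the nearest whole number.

45

Map distances give recombination frequencies of 0.260 and 0.120 for the two intervals.
With interference 0.38 (so coincidence = 0.62), expected double-crossover frequency = 0.260 × 0.120 × 0.62 = 0.01934.
Expected number = 0.01934 × 2334 = 45.15 ≈ 45.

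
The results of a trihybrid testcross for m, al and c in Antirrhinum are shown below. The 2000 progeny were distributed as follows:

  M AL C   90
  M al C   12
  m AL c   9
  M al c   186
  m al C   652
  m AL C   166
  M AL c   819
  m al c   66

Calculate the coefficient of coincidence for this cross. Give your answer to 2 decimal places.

The two most frequent reciprocal classes, m al C and M AL c, are the parental types, so the F1 was m al C / M AL c.
The two rarest classes, M al C and m AL c, are the double crossovers. Comparing them with the parentals, only the m allele has switched, so m is the middle locus and the order is al – m – c.
al–m: (352 + 21)/2000 = 0.1865; m–c: (156 + 21)/2000 = 0.0885.
Expected DCO frequency = 0.1865 × 0.0885 ≈ 0.01651; observed = 21/2000 ≈ 0.01050.
Coefficient of coincidence = 0.01050/0.01651 ≈ 0.64.

0.64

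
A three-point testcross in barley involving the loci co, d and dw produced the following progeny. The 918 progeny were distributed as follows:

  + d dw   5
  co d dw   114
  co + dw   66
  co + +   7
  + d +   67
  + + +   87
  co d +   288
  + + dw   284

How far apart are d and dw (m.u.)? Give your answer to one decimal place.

23.2 m.u.

The two most frequent reciprocal classes, co d + and + + dw, are the parental types, so the F1 was co d + / + + dw.
The two rarest classes, co + + and + d dw, are the double crossovers. Comparing them with the parentals, only the d allele has switched, so d is the middle locus and the order is co – d – dw.
Crossovers in the d–dw interval produce the single-crossover classes co d dw and + + + (114 + 87 = 201) plus the double crossovers (12).
RF(d–dw) = (201 + 12) / 918 = 213/918 = 0.2320 → 23.2 m.u.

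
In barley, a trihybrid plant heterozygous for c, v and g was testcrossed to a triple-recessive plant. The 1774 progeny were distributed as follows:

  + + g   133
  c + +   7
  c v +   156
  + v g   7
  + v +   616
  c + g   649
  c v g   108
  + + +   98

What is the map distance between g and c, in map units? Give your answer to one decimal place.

The two most frequent reciprocal classes, + v + and c + g, are the parental types, so the F1 was + v + / c + g.
The two rarest classes, + v g and c + +, are the double crossovers. Comparing them with the parentals, only the g allele has switched, so g is the middle locus and the order is v – g – c.
Crossovers in the g–c interval produce the single-crossover classes c v + and + + g (156 + 133 = 289) plus the double crossovers (14).
RF(g–c) = (289 + 14) / 1774 = 303/1774 = 0.1708 → 17.1 map units.

17.1 map units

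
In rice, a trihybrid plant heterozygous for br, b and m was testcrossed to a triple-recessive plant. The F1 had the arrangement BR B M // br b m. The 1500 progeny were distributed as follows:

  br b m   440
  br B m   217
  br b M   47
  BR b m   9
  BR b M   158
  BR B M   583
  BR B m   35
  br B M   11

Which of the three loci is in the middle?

The two rarest classes, br B M and BR b m, are the double crossovers. Comparing them with the parentals, only the br allele has switched, so br is the middle locus and the order is m – br – b.

br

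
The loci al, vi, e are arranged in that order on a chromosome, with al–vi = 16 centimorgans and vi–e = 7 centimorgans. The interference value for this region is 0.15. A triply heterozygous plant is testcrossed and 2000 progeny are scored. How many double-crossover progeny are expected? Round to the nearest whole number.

19

Map distances give recombination frequencies of 0.160 and 0.070 for the two intervals.
With interference 0.15 (so coincidence = 0.85), expected double-crossover frequency = 0.160 × 0.070 × 0.85 = 0.00952.
Expected number = 0.00952 × 2000 = 19.04 ≈ 19.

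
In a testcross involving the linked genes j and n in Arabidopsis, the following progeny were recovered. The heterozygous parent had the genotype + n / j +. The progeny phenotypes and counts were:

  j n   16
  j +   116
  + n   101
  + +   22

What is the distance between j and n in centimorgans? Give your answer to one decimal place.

14.9 centimorgans

The recombinant classes are + + and j n: 22 + 16 = 38.
Recombination frequency = 38/255 = 0.1490 ≈ 14.9%, i.e. 14.9 centimorgans.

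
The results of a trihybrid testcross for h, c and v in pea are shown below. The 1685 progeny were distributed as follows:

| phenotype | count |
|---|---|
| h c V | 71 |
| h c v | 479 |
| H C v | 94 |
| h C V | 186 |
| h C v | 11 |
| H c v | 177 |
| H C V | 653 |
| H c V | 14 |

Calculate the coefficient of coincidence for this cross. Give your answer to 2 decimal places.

0.57

The two most frequent reciprocal classes, h c v and H C V, are the parental types, so the F1 was h c v / H C V.
The two rarest classes, h C v and H c V, are the double crossovers. Comparing them with the parentals, only the c allele has switched, so c is the middle locus and the order is h – c – v.
h–c: (363 + 25)/1685 = 0.2303; c–v: (165 + 25)/1685 = 0.1128.
Expected DCO frequency = 0.2303 × 0.1128 ≈ 0.02598; observed = 25/1685 ≈ 0.01484.
Coefficient of coincidence = 0.01484/0.02598 ≈ 0.57.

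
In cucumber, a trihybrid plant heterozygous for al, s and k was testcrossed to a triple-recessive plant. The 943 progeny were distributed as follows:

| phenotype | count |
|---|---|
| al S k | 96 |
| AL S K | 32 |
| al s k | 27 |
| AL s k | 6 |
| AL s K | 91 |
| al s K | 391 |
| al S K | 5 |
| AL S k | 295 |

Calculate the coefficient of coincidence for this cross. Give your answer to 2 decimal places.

The two most frequent reciprocal classes, al s K and AL S k, are the parental types, so the F1 was al s K / AL S k.
The two rarest classes, al S K and AL s k, are the double crossovers. Comparing them with the parentals, only the s allele has switched, so s is the middle locus and the order is k – s – al.
k–s: (59 + 11)/943 = 0.0742; s–al: (187 + 11)/943 = 0.2100.
Expected DCO frequency = 0.0742 × 0.2100 ≈ 0.01558; observed = 11/943 ≈ 0.01166.
Coefficient of coincidence = 0.01166/0.01558 ≈ 0.75.

0.75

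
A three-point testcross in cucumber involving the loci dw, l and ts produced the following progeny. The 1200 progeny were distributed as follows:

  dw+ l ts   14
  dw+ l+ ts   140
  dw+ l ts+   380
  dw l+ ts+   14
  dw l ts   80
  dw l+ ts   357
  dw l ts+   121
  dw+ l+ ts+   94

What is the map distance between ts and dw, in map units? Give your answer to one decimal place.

24.1 map units

The two most frequent reciprocal classes, dw l+ ts and dw+ l ts+, are the parental types, so the F1 was dw l+ ts / dw+ l ts+.
The two rarest classes, dw l+ ts+ and dw+ l ts, are the double crossovers. Comparing them with the parentals, only the ts allele has switched, so ts is the middle locus and the order is dw – ts – l.
Crossovers in the dw–ts interval produce the single-crossover classes dw+ l+ ts and dw l ts+ (140 + 121 = 261) plus the double crossovers (28).
RF(dw–ts) = (261 + 28) / 1200 = 289/1200 = 0.2408 → 24.1 map units.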